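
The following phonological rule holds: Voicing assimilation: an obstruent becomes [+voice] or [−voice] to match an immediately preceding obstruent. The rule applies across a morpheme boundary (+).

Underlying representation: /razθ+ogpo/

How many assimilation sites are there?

2

/θ/ after /z/ (voiced) → [ð]
/p/ after /g/ (voiced) → [b]
2 segments change.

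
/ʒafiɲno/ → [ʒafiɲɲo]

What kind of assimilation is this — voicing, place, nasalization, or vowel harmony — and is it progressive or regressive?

place assimilation, progressive

/n/→[ɲ].
Each target copies a feature from the preceding segment, so the direction is progressive.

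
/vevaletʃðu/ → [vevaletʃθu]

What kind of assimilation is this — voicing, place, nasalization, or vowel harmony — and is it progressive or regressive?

/ð/→[θ].
Each target copies a feature from the preceding segment, so the direction is progressive.

voicing assimilation, progressive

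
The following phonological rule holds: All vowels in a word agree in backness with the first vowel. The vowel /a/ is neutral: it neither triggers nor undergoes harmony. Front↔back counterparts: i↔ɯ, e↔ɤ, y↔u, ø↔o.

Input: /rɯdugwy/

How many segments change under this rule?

1

/y/ harmonizes with /ɯ/ ([+back]) → [u]
1 segment changes.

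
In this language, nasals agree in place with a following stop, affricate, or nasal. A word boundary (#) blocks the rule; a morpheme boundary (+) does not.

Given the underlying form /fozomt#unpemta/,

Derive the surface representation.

[fozont#umpenta]

/m/ before /t/ (alveolar) → [n]
/n/ before /p/ (labial) → [m]
/m/ before /t/ (alveolar) → [n]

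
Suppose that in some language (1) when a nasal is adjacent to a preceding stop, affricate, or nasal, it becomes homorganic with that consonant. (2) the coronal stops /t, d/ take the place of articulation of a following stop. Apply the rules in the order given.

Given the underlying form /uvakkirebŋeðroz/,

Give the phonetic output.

Rule 1: /ŋ/ after /b/ (labial) → [m]
After rule 1: uvakkirebmeðroz
Rule 2: no segment meets the rule's conditions; no change.

[uvakkirebmeðroz]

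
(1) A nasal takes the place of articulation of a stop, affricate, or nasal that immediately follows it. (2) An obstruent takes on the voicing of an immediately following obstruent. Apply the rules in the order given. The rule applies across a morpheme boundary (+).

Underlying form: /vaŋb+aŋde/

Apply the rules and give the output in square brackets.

[vamb+ande]

Rule 1: /ŋ/ before /b/ (labial) → [m]
Rule 1: /ŋ/ before /d/ (alveolar) → [n]
After rule 1: vamb+ande
Rule 2: no segment meets the rule's conditions; no change.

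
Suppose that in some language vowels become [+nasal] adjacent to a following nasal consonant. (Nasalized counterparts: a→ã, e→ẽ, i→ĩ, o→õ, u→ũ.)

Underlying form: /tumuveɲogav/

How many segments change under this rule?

/u/ before nasal /m/ → [ũ]
/e/ before nasal /ɲ/ → [ẽ]
2 segments change.

2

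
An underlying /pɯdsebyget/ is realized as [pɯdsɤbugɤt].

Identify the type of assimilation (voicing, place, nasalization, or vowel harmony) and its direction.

vowel harmony, progressive

/e/→[ɤ] /y/→[u] /e/→[ɤ].
Vowels agree with the first vowel, so the harmony is progressive.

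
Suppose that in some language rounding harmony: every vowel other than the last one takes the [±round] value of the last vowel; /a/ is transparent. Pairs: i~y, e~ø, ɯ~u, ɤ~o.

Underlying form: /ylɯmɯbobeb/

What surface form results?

[ilɯmɯbɤbeb]

/y/ harmonizes with /e/ ([-round]) → [i]
/o/ harmonizes with /e/ ([-round]) → [ɤ]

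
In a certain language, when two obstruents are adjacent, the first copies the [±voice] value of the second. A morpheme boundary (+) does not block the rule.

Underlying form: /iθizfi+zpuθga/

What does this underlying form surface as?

[iθisfi+spuðga]

/z/ before /f/ (voiceless) → [s]
/z/ before /p/ (voiceless) → [s]
/θ/ before /g/ (voiced) → [ð]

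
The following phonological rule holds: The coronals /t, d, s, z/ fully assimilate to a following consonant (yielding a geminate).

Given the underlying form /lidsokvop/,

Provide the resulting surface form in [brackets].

[lissokvop]

/d/ before /s/ → [s] (total assimilation)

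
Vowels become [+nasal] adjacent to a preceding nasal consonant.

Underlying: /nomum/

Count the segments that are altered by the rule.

2

/o/ after nasal /n/ → [õ]
/u/ after nasal /m/ → [ũ]
2 segments change.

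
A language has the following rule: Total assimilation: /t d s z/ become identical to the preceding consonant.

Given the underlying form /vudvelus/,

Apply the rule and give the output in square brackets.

[vudvelus]

no segment meets the rule's conditions; no change.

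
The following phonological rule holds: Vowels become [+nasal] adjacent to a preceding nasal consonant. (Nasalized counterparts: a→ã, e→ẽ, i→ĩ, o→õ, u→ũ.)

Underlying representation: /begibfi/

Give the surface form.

no segment meets the rule's conditions; no change.

[begibfi]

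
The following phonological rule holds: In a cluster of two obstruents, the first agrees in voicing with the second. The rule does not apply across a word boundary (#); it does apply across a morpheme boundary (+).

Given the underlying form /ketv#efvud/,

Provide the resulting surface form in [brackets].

/t/ before /v/ (voiced) → [d]
/f/ before /v/ (voiced) → [v]

[kedv#evvud]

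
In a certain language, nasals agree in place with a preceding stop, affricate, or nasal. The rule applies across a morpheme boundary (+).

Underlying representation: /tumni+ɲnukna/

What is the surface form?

[tummi+ɲɲukŋa]

/n/ after /m/ (labial) → [m]
/n/ after /ɲ/ (palatal) → [ɲ]
/n/ after /k/ (velar) → [ŋ]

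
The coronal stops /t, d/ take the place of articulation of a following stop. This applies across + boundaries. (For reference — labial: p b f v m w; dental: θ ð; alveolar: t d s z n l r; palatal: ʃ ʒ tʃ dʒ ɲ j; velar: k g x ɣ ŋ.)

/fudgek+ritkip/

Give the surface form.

/d/ before /g/ (velar) → [g]
/t/ before /k/ (velar) → [k]

[fuggek+rikkip]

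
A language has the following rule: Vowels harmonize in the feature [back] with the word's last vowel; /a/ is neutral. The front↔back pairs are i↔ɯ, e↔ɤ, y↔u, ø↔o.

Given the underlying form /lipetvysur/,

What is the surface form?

/i/ harmonizes with /u/ ([+back]) → [ɯ]
/e/ harmonizes with /u/ ([+back]) → [ɤ]
/y/ harmonizes with /u/ ([+back]) → [u]

[lɯpɤtvusur]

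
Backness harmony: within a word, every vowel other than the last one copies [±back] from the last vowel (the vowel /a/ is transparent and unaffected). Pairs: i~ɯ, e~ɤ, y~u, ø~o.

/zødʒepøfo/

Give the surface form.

/ø/ harmonizes with /o/ ([+back]) → [o]
/e/ harmonizes with /o/ ([+back]) → [ɤ]
/ø/ harmonizes with /o/ ([+back]) → [o]

[zodʒɤpofo]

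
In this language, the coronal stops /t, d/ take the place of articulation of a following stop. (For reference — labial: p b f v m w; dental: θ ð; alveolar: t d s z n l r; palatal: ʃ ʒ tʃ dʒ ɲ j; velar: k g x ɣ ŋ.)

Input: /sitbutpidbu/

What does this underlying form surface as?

/t/ before /b/ (labial) → [p]
/t/ before /p/ (labial) → [p]
/d/ before /b/ (labial) → [b]

[sipbuppibbu]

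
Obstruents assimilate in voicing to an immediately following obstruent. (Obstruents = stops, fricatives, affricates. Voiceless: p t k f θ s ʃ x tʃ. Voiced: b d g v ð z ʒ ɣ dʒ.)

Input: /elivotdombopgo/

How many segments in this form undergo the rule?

/t/ before /d/ (voiced) → [d]
/p/ before /g/ (voiced) → [b]
2 segments change.

2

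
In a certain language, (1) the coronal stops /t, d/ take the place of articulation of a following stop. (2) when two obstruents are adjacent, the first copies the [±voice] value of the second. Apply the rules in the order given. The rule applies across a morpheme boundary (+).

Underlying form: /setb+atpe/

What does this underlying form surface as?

Rule 1: /t/ before /b/ (labial) → [p]
Rule 1: /t/ before /p/ (labial) → [p]
After rule 1: sepb+appe
Rule 2: /p/ before /b/ (voiced) → [b]

[sebb+appe]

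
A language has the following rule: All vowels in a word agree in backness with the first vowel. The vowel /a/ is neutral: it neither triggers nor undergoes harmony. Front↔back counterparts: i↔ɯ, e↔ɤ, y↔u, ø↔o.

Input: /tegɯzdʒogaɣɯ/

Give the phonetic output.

/ɯ/ harmonizes with /e/ ([-back]) → [i]
/o/ harmonizes with /e/ ([-back]) → [ø]
/ɯ/ harmonizes with /e/ ([-back]) → [i]

[tegizdʒøgaɣi]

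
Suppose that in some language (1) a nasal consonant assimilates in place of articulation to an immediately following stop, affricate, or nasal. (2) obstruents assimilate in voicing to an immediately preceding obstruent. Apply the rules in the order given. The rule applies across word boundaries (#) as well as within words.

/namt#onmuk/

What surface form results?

Rule 1: /m/ before /t/ (alveolar) → [n]
Rule 1: /n/ before /m/ (labial) → [m]
After rule 1: nant#ommuk
Rule 2: no segment meets the rule's conditions; no change.

[nant#ommuk]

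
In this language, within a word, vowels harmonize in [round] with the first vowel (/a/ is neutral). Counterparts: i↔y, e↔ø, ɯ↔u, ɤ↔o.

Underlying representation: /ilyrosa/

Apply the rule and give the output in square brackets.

/y/ harmonizes with /i/ ([-round]) → [i]
/o/ harmonizes with /i/ ([-round]) → [ɤ]

[ilirɤsa]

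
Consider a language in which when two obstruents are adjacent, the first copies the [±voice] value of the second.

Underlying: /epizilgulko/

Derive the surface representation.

no segment meets the rule's conditions; no change.

[epizilgulko]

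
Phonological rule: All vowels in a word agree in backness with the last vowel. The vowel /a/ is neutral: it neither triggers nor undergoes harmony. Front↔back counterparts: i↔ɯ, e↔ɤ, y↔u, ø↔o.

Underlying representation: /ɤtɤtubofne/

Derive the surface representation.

/ɤ/ harmonizes with /e/ ([-back]) → [e]
/ɤ/ harmonizes with /e/ ([-back]) → [e]
/u/ harmonizes with /e/ ([-back]) → [y]
/o/ harmonizes with /e/ ([-back]) → [ø]

[etetybøfne]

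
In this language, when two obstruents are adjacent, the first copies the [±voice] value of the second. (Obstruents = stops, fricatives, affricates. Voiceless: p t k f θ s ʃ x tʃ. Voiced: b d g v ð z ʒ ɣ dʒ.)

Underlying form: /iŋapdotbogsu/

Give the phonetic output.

/p/ before /d/ (voiced) → [b]
/t/ before /b/ (voiced) → [d]
/g/ before /s/ (voiceless) → [k]

[iŋabdodboksu]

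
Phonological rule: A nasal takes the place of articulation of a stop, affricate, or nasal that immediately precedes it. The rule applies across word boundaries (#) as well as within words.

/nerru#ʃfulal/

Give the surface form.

no segment meets the rule's conditions; no change.

[nerru#ʃfulal]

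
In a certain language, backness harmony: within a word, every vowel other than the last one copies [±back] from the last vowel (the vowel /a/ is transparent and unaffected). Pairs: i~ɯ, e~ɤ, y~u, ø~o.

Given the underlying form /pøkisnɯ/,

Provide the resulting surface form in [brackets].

/ø/ harmonizes with /ɯ/ ([+back]) → [o]
/i/ harmonizes with /ɯ/ ([+back]) → [ɯ]

[pokɯsnɯ]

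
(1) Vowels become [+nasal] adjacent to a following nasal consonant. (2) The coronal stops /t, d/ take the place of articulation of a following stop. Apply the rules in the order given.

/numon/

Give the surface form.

[nũmõn]

Rule 1: /u/ before nasal /m/ → [ũ]
Rule 1: /o/ before nasal /n/ → [õ]
After rule 1: nũmõn
Rule 2: no segment meets the rule's conditions; no change.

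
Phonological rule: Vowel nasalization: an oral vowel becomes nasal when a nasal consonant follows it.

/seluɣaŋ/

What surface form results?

/a/ before nasal /ŋ/ → [ã]

[seluɣãŋ]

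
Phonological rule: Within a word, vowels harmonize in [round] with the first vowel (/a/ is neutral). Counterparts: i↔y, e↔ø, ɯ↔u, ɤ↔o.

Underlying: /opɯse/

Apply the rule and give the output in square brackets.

/ɯ/ harmonizes with /o/ ([+round]) → [u]
/e/ harmonizes with /o/ ([+round]) → [ø]

[opusø]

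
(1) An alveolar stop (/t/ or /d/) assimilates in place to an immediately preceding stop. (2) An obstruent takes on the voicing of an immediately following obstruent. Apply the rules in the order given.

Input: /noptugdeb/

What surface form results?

[noppuggeb]

Rule 1: /t/ after /p/ (labial) → [p]
Rule 1: /d/ after /g/ (velar) → [g]
After rule 1: noppuggeb
Rule 2: no segment meets the rule's conditions; no change.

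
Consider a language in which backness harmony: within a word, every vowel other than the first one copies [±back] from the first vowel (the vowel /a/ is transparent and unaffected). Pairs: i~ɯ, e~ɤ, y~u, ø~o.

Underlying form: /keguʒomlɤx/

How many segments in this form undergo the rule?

/u/ harmonizes with /e/ ([-back]) → [y]
/o/ harmonizes with /e/ ([-back]) → [ø]
/ɤ/ harmonizes with /e/ ([-back]) → [e]
3 segments change.

3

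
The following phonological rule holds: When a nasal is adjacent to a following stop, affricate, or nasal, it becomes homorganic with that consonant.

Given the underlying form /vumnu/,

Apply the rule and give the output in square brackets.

[vunnu]

/m/ before /n/ (alveolar) → [n]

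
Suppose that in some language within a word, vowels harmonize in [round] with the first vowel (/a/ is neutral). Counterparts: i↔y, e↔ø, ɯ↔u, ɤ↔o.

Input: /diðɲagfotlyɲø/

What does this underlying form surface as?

/o/ harmonizes with /i/ ([-round]) → [ɤ]
/y/ harmonizes with /i/ ([-round]) → [i]
/ø/ harmonizes with /i/ ([-round]) → [e]

[diðɲagfɤtliɲe]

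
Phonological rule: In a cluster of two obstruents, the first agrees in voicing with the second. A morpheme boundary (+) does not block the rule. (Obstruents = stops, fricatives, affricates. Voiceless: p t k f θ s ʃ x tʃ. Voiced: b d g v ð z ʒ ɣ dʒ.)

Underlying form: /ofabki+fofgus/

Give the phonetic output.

[ofapki+fovgus]

/b/ before /k/ (voiceless) → [p]
/f/ before /g/ (voiced) → [v]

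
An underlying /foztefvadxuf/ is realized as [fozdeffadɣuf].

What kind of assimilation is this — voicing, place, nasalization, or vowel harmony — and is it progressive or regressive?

voicing assimilation, progressive

/t/→[d] /v/→[f] /x/→[ɣ].
Each target copies a feature from the preceding segment, so the direction is progressive.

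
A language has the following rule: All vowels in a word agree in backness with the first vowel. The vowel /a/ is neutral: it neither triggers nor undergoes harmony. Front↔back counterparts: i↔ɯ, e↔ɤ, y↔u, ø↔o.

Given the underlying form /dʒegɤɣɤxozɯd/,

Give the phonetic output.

/ɤ/ harmonizes with /e/ ([-back]) → [e]
/ɤ/ harmonizes with /e/ ([-back]) → [e]
/o/ harmonizes with /e/ ([-back]) → [ø]
/ɯ/ harmonizes with /e/ ([-back]) → [i]

[dʒegeɣexøzid]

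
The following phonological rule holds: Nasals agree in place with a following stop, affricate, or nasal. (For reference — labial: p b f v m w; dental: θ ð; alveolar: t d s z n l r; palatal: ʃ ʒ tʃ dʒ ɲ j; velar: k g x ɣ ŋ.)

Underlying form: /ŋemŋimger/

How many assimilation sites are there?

2

/m/ before /ŋ/ (velar) → [ŋ]
/m/ before /g/ (velar) → [ŋ]
2 segments change.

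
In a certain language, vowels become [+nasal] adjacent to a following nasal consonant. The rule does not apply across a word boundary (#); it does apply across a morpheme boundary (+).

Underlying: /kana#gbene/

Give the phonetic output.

[kãna#gbẽne]

/a/ before nasal /n/ → [ã]
/e/ before nasal /n/ → [ẽ]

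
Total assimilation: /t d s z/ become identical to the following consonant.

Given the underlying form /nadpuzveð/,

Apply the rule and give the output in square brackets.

[nappuvveð]

/d/ before /p/ → [p] (total assimilation)
/z/ before /v/ → [v] (total assimilation)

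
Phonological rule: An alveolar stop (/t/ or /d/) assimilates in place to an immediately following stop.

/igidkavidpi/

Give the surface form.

[igigkavibpi]

/d/ before /k/ (velar) → [g]
/d/ before /p/ (labial) → [b]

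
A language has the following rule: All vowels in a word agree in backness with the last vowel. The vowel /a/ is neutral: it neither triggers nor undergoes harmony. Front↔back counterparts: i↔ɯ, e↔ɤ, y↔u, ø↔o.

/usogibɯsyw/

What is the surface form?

/u/ harmonizes with /y/ ([-back]) → [y]
/o/ harmonizes with /y/ ([-back]) → [ø]
/ɯ/ harmonizes with /y/ ([-back]) → [i]

[ysøgibisyw]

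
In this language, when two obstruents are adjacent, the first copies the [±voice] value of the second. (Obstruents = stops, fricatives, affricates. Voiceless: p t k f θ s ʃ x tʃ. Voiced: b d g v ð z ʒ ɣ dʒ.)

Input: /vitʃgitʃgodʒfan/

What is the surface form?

[vidʒgidʒgotʃfan]

/tʃ/ before /g/ (voiced) → [dʒ]
/tʃ/ before /g/ (voiced) → [dʒ]
/dʒ/ before /f/ (voiceless) → [tʃ]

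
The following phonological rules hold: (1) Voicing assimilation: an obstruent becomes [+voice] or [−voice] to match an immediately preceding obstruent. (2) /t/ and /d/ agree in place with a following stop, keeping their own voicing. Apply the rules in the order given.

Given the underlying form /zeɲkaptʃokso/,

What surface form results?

[zeɲkaptʃokso]

Rule 1: no segment meets the rule's conditions; no change.
After rule 1: zeɲkaptʃokso
Rule 2: no segment meets the rule's conditions; no change.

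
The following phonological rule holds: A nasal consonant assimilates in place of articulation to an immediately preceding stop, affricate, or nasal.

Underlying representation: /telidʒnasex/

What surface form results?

/n/ after /dʒ/ (palatal) → [ɲ]

[telidʒɲasex]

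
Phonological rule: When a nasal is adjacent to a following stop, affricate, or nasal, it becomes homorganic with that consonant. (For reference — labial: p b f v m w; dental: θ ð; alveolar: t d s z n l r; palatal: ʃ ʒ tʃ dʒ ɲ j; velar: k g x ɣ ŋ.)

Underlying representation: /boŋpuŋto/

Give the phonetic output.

[bompunto]

/ŋ/ before /p/ (labial) → [m]
/ŋ/ before /t/ (alveolar) → [n]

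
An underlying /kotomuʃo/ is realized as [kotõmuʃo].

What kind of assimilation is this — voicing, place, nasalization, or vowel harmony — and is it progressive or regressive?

nasalization, regressive

/o/→[õ].
Each target copies a feature from the following segment, so the direction is regressive.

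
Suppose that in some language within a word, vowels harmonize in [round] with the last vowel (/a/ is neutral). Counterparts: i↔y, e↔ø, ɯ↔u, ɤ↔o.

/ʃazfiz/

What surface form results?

[ʃazfiz]

no segment meets the rule's conditions; no change.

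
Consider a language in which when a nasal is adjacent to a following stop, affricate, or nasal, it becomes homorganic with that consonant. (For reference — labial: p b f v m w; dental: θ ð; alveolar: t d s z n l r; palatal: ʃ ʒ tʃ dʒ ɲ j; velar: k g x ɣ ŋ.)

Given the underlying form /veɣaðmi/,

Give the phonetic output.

no segment meets the rule's conditions; no change.

[veɣaðmi]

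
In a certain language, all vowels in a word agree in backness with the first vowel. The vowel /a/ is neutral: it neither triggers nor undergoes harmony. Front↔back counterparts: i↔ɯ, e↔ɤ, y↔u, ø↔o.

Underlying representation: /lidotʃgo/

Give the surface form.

/o/ harmonizes with /i/ ([-back]) → [ø]
/o/ harmonizes with /i/ ([-back]) → [ø]

[lidøtʃgø]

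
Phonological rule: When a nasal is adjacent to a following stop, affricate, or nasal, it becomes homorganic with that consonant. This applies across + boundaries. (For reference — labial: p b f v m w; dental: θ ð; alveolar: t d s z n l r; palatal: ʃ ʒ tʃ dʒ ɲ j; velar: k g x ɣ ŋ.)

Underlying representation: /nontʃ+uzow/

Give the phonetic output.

/n/ before /tʃ/ (palatal) → [ɲ]

[noɲtʃ+uzow]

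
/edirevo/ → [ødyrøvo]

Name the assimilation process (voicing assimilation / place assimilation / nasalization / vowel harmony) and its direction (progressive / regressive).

/e/→[ø] /i/→[y] /e/→[ø].
Vowels agree with the last vowel, so the harmony is regressive.

vowel harmony, regressive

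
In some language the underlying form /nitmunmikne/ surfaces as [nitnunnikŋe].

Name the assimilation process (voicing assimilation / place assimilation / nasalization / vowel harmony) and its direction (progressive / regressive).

/m/→[n] /m/→[n] /n/→[ŋ].
Each target copies a feature from the preceding segment, so the direction is progressive.

place assimilation, progressive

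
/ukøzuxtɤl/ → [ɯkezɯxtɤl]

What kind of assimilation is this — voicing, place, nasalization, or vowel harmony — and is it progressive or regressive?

/u/→[ɯ] /ø/→[e] /u/→[ɯ].
Vowels agree with the last vowel, so the harmony is regressive.

vowel harmony, regressive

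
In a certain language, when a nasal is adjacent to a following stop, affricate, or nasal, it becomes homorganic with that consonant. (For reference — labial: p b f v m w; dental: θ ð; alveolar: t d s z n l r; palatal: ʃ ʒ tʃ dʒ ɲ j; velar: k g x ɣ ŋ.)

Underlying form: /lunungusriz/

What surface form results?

/n/ before /g/ (velar) → [ŋ]

[lunuŋgusriz]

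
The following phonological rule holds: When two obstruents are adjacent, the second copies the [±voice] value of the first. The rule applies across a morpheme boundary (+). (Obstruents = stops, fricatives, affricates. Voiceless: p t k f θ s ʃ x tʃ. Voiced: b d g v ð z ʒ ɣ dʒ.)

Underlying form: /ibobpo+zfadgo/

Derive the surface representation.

[ibobbo+zvadgo]

/p/ after /b/ (voiced) → [b]
/f/ after /z/ (voiced) → [v]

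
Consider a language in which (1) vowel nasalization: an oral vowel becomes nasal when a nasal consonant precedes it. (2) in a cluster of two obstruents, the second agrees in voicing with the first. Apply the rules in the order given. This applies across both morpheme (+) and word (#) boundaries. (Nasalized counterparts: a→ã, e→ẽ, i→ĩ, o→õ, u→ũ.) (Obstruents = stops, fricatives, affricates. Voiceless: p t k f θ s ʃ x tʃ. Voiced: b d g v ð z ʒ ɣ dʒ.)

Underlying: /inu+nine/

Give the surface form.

Rule 1: /u/ after nasal /n/ → [ũ]
Rule 1: /i/ after nasal /n/ → [ĩ]
Rule 1: /e/ after nasal /n/ → [ẽ]
After rule 1: inũ+nĩnẽ
Rule 2: no segment meets the rule's conditions; no change.

[inũ+nĩnẽ]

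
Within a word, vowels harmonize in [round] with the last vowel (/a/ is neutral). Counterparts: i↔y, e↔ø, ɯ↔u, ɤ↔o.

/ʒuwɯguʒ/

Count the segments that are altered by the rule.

/ɯ/ harmonizes with /u/ ([+round]) → [u]
1 segment changes.

1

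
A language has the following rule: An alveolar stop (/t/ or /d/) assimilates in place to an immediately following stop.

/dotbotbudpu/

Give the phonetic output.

[dopbopbubpu]

/t/ before /b/ (labial) → [p]
/t/ before /b/ (labial) → [p]
/d/ before /p/ (labial) → [b]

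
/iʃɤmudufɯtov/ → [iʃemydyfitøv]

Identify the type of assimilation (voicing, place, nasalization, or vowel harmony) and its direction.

/ɤ/→[e] /u/→[y] /u/→[y] /ɯ/→[i] /o/→[ø].
Vowels agree with the first vowel, so the harmony is progressive.

vowel harmony, progressive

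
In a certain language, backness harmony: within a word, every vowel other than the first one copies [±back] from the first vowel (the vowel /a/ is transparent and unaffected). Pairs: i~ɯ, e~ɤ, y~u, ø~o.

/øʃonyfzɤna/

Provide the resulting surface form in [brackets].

/o/ harmonizes with /ø/ ([-back]) → [ø]
/ɤ/ harmonizes with /ø/ ([-back]) → [e]

[øʃønyfzena]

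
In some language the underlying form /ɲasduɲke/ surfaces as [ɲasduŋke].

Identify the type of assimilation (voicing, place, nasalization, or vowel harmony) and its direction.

place assimilation, regressive

/ɲ/→[ŋ].
Each target copies a feature from the following segment, so the direction is regressive.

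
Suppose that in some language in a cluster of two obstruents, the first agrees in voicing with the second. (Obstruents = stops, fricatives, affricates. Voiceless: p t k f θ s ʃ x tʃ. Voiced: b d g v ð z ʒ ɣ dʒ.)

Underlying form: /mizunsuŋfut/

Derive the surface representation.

[mizunsuŋfut]

no segment meets the rule's conditions; no change.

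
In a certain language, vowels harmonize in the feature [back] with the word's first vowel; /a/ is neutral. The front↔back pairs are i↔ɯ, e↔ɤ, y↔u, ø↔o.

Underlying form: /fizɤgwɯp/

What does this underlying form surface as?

/ɤ/ harmonizes with /i/ ([-back]) → [e]
/ɯ/ harmonizes with /i/ ([-back]) → [i]

[fizegwip]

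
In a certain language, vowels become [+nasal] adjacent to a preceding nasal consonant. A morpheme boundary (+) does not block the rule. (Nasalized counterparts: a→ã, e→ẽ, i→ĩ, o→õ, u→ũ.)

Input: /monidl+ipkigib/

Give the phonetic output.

/o/ after nasal /m/ → [õ]
/i/ after nasal /n/ → [ĩ]

[mõnĩdl+ipkigib]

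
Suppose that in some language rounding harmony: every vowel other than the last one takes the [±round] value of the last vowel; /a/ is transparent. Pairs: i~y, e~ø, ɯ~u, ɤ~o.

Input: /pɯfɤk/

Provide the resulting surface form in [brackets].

no segment meets the rule's conditions; no change.

[pɯfɤk]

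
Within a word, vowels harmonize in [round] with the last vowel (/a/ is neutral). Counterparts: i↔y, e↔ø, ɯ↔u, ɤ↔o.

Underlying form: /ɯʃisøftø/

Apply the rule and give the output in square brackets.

/ɯ/ harmonizes with /ø/ ([+round]) → [u]
/i/ harmonizes with /ø/ ([+round]) → [y]

[uʃysøftø]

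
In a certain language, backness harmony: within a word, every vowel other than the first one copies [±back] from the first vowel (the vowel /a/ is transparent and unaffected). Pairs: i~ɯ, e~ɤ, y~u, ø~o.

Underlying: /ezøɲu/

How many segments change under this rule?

1

/u/ harmonizes with /e/ ([-back]) → [y]
1 segment changes.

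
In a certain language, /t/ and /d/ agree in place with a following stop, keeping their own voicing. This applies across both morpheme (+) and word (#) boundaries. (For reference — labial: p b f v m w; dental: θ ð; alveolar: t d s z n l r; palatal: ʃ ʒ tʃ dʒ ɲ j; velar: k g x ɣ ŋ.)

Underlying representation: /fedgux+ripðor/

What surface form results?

[feggux+ripðor]

/d/ before /g/ (velar) → [g]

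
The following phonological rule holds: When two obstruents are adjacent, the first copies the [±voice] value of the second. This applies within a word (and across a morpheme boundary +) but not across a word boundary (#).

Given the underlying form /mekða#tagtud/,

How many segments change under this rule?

2

/k/ before /ð/ (voiced) → [g]
/g/ before /t/ (voiceless) → [k]
2 segments change.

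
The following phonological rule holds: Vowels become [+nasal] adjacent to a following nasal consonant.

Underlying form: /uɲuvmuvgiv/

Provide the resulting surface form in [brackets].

[ũɲuvmuvgiv]

/u/ before nasal /ɲ/ → [ũ]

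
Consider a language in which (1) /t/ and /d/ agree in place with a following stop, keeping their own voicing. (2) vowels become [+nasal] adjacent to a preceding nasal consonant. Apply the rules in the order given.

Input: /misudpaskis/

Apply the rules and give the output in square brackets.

[mĩsubpaskis]

Rule 1: /d/ before /p/ (labial) → [b]
After rule 1: misubpaskis
Rule 2: /i/ after nasal /m/ → [ĩ]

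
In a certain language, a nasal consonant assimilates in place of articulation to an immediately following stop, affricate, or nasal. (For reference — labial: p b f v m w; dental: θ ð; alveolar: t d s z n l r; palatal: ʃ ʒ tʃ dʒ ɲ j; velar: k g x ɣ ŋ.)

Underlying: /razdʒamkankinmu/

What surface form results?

[razdʒaŋkaŋkimmu]

/m/ before /k/ (velar) → [ŋ]
/n/ before /k/ (velar) → [ŋ]
/n/ before /m/ (labial) → [m]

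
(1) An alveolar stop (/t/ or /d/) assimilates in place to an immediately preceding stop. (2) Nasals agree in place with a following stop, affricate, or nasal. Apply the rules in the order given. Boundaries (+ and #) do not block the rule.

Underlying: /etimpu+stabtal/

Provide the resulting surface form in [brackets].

[etimpu+stabpal]

Rule 1: /t/ after /b/ (labial) → [p]
After rule 1: etimpu+stabpal
Rule 2: no segment meets the rule's conditions; no change.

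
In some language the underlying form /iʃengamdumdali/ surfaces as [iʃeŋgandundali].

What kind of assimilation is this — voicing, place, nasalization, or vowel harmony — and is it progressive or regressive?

/n/→[ŋ] /m/→[n] /m/→[n].
Each target copies a feature from the following segment, so the direction is regressive.

place assimilation, regressive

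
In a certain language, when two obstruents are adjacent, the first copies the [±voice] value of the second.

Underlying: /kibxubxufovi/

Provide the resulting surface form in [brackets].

/b/ before /x/ (voiceless) → [p]
/b/ before /x/ (voiceless) → [p]

[kipxupxufovi]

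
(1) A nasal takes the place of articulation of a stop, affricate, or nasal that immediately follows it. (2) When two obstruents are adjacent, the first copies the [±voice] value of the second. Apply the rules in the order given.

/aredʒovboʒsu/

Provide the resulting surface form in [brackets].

[aredʒovboʃsu]

Rule 1: no segment meets the rule's conditions; no change.
After rule 1: aredʒovboʒsu
Rule 2: /ʒ/ before /s/ (voiceless) → [ʃ]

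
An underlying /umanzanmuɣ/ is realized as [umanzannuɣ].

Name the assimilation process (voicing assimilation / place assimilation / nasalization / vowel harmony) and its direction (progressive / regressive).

/m/→[n].
Each target copies a feature from the preceding segment, so the direction is progressive.

place assimilation, progressive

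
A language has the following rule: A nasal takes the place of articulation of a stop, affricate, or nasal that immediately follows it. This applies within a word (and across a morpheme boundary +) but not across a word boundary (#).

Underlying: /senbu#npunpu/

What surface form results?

[sembu#mpumpu]

/n/ before /b/ (labial) → [m]
/n/ before /p/ (labial) → [m]
/n/ before /p/ (labial) → [m]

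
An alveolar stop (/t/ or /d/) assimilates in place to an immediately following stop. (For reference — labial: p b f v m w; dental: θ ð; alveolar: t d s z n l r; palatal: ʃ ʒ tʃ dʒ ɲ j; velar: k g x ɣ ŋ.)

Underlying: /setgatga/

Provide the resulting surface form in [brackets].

[sekgakga]

/t/ before /g/ (velar) → [k]
/t/ before /g/ (velar) → [k]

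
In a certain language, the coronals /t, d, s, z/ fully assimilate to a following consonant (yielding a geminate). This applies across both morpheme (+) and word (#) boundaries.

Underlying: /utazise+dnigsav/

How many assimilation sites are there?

1

/d/ before /n/ → [n] (total assimilation)
1 segment changes.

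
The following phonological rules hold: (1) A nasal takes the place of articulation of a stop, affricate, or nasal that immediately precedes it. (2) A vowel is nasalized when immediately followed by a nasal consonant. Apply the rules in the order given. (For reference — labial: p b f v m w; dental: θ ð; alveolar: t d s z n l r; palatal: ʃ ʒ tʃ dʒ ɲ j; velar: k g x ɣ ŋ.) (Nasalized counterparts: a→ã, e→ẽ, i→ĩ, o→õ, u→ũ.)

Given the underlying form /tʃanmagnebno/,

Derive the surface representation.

Rule 1: /m/ after /n/ (alveolar) → [n]
Rule 1: /n/ after /g/ (velar) → [ŋ]
Rule 1: /n/ after /b/ (labial) → [m]
After rule 1: tʃannagŋebmo
Rule 2: /a/ before nasal /n/ → [ã]

[tʃãnnagŋebmo]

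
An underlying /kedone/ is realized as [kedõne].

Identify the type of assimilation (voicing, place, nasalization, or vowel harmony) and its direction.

nasalization, regressive

/o/→[õ].
Each target copies a feature from the following segment, so the direction is regressive.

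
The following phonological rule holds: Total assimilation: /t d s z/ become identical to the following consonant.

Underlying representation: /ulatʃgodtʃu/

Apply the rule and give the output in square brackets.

[ulatʃgotʃtʃu]

/d/ before /tʃ/ → [tʃ] (total assimilation)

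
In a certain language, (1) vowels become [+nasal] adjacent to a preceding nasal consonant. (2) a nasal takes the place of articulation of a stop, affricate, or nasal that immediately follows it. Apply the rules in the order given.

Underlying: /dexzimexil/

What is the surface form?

[dexzimẽxil]

Rule 1: /e/ after nasal /m/ → [ẽ]
After rule 1: dexzimẽxil
Rule 2: no segment meets the rule's conditions; no change.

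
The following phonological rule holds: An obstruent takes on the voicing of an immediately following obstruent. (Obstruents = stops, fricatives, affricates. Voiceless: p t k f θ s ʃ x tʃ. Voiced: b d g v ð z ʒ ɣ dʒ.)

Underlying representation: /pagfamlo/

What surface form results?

[pakfamlo]

/g/ before /f/ (voiceless) → [k]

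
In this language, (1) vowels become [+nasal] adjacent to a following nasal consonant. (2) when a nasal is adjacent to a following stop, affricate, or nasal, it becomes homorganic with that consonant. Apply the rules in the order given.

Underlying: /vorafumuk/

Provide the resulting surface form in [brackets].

[vorafũmuk]

Rule 1: /u/ before nasal /m/ → [ũ]
After rule 1: vorafũmuk
Rule 2: no segment meets the rule's conditions; no change.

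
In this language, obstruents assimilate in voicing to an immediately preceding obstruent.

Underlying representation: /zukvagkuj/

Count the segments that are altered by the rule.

/v/ after /k/ (voiceless) → [f]
/k/ after /g/ (voiced) → [g]
2 segments change.

2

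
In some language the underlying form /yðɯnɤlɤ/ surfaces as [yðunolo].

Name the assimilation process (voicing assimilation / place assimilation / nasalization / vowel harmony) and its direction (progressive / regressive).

vowel harmony, progressive

/ɯ/→[u] /ɤ/→[o] /ɤ/→[o].
Vowels agree with the first vowel, so the harmony is progressive.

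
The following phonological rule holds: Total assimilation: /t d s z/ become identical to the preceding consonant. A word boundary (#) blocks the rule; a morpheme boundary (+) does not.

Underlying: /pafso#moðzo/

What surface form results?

/s/ after /f/ → [f] (total assimilation)
/z/ after /ð/ → [ð] (total assimilation)

[paffo#moððo]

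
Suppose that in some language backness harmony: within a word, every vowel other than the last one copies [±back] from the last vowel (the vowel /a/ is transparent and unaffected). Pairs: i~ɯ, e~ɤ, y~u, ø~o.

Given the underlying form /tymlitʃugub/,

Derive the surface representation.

[tumlɯtʃugub]

/y/ harmonizes with /u/ ([+back]) → [u]
/i/ harmonizes with /u/ ([+back]) → [ɯ]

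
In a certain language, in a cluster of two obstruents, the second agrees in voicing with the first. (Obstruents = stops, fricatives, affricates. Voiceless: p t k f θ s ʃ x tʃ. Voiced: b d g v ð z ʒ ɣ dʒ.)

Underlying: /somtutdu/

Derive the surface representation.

[somtuttu]

/d/ after /t/ (voiceless) → [t]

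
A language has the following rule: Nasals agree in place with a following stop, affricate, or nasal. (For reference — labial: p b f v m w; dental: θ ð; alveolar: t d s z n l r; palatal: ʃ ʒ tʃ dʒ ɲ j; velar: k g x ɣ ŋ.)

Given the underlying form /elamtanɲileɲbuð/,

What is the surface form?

[elantaɲɲilembuð]

/m/ before /t/ (alveolar) → [n]
/n/ before /ɲ/ (palatal) → [ɲ]
/ɲ/ before /b/ (labial) → [m]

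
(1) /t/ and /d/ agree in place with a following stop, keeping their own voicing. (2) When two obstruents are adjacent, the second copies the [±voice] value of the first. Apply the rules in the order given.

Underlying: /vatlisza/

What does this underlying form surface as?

Rule 1: no segment meets the rule's conditions; no change.
After rule 1: vatlisza
Rule 2: /z/ after /s/ (voiceless) → [s]

[vatlissa]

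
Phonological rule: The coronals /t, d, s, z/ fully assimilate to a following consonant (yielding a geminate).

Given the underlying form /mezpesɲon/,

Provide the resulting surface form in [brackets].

[meppeɲɲon]

/z/ before /p/ → [p] (total assimilation)
/s/ before /ɲ/ → [ɲ] (total assimilation)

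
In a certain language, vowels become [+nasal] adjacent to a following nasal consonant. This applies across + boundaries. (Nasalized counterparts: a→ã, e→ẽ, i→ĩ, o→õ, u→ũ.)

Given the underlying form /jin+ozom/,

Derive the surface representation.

[jĩn+ozõm]

/i/ before nasal /n/ → [ĩ]
/o/ before nasal /m/ → [õ]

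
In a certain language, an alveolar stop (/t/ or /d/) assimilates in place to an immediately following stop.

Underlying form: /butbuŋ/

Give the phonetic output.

/t/ before /b/ (labial) → [p]

[bupbuŋ]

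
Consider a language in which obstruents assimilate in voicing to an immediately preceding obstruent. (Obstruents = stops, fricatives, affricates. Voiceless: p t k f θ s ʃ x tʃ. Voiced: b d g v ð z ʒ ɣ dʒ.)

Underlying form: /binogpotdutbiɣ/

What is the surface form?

[binogbottutpiɣ]

/p/ after /g/ (voiced) → [b]
/d/ after /t/ (voiceless) → [t]
/b/ after /t/ (voiceless) → [p]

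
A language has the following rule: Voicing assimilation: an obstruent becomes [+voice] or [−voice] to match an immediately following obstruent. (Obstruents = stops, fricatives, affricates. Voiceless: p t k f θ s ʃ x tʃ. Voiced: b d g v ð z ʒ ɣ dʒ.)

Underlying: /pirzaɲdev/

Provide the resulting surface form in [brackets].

no segment meets the rule's conditions; no change.

[pirzaɲdev]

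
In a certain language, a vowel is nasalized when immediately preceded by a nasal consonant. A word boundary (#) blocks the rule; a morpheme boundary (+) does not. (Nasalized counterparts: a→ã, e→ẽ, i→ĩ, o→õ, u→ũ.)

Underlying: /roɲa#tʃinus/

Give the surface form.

/a/ after nasal /ɲ/ → [ã]
/u/ after nasal /n/ → [ũ]

[roɲã#tʃinũs]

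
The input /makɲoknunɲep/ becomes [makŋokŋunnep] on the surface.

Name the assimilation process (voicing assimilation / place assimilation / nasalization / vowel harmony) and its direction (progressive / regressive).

/ɲ/→[ŋ] /n/→[ŋ] /ɲ/→[n].
Each target copies a feature from the preceding segment, so the direction is progressive.

place assimilation, progressive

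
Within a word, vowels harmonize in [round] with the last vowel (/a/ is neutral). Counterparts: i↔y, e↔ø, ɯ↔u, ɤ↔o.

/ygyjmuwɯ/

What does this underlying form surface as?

[igijmɯwɯ]

/y/ harmonizes with /ɯ/ ([-round]) → [i]
/y/ harmonizes with /ɯ/ ([-round]) → [i]
/u/ harmonizes with /ɯ/ ([-round]) → [ɯ]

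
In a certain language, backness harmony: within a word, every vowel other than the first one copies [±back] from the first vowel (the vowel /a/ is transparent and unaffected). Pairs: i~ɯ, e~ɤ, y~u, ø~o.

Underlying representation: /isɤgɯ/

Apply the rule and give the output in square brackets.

/ɤ/ harmonizes with /i/ ([-back]) → [e]
/ɯ/ harmonizes with /i/ ([-back]) → [i]

[isegi]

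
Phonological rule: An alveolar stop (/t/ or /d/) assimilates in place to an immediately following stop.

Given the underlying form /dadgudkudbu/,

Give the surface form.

[daggugkubbu]

/d/ before /g/ (velar) → [g]
/d/ before /k/ (velar) → [g]
/d/ before /b/ (labial) → [b]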